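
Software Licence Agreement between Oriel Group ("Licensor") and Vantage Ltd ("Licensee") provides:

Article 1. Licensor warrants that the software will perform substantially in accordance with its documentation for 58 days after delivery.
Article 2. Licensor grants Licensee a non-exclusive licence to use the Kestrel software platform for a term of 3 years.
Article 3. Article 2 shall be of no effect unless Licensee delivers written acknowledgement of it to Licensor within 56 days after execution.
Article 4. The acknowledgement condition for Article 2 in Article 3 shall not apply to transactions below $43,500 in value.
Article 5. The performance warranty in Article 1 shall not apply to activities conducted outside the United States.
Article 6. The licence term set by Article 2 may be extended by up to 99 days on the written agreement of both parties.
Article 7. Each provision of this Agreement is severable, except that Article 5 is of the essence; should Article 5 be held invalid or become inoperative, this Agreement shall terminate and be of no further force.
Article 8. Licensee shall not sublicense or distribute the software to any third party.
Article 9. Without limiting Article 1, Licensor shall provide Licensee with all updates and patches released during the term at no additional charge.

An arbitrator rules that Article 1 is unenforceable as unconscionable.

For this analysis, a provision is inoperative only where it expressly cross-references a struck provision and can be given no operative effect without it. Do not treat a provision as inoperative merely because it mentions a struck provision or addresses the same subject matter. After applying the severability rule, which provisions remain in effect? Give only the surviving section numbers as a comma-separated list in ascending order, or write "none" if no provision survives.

Article 1 is struck. Article 5 operates only by reference to Article 1, so it falls with Article 1. Article 7 makes Article 5 an essential term, and Article 5 has been rendered inoperative by the cascade; under Article 7, the entire Agreement is therefore void. No provision of the Agreement survives.

none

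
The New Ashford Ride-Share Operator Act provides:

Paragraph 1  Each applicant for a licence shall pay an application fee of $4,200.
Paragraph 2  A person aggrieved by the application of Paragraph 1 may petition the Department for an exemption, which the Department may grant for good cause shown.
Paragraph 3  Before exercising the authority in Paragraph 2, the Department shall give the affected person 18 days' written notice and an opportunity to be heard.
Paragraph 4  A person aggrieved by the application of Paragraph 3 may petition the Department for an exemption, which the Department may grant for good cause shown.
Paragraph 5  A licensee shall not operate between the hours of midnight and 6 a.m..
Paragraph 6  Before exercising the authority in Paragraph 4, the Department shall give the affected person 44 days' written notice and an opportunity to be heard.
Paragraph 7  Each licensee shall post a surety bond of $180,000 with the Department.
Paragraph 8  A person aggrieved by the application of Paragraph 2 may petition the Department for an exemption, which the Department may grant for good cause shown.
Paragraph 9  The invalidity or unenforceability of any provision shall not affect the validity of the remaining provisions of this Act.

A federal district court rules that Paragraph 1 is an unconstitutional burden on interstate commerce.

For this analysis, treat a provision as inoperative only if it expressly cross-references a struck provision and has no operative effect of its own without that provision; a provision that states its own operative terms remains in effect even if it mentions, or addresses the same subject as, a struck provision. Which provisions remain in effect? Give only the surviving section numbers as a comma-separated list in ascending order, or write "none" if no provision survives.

5, 7, 9

Paragraph 1 is struck. Paragraph 2 has no operative effect of its own apart from Paragraph 1 and is therefore inoperative. Paragraph 3 has no operative effect of its own apart from Paragraph 2 and is therefore inoperative. The only function of Paragraph 8 is the exemption procedure for Paragraph 2, so it cannot stand once Paragraph 2 is removed. The only function of Paragraph 4 is the exemption procedure for Paragraph 3, so it cannot stand once Paragraph 3 is removed. Paragraph 6 merely fixes the notice-and-hearing requirement for Paragraph 4; with Paragraph 4 gone it has nothing to operate on and falls away. Under the severability clause in Paragraph 9, the remaining provisions continue in force. The provisions still in force are Paragraph 5, Paragraph 7, and Paragraph 9.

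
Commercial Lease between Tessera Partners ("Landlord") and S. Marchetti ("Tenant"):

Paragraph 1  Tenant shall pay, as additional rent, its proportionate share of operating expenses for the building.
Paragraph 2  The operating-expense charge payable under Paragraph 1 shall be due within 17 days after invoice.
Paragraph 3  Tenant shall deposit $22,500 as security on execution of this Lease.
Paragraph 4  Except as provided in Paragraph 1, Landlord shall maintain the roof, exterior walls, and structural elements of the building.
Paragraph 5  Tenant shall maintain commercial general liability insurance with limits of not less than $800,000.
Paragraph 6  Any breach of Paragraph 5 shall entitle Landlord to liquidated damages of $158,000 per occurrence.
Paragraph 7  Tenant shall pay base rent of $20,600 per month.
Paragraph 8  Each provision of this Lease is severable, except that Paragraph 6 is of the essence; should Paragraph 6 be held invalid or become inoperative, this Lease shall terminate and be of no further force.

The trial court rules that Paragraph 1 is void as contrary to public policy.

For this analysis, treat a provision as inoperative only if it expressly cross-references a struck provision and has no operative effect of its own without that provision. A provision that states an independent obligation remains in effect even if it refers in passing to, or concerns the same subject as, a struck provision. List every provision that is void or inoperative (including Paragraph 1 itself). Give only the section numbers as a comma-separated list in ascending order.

1, 2

Paragraph 1 is struck. Paragraph 2 does nothing except set the payment deadline for the operating-expense charge by reference to Paragraph 1; with Paragraph 1 gone it has no independent effect and is inoperative. Although Paragraph 4 refers to Paragraph 1, its operative terms do not depend on Paragraph 1, so it remains in effect. Paragraph 8 makes Paragraph 6 an essential term, but Paragraph 6 is unaffected, so the severability proviso in Paragraph 8 preserves the remaining provisions. The provisions still in force are Paragraph 3, Paragraph 4, Paragraph 5, Paragraph 6, Paragraph 7, and Paragraph 8.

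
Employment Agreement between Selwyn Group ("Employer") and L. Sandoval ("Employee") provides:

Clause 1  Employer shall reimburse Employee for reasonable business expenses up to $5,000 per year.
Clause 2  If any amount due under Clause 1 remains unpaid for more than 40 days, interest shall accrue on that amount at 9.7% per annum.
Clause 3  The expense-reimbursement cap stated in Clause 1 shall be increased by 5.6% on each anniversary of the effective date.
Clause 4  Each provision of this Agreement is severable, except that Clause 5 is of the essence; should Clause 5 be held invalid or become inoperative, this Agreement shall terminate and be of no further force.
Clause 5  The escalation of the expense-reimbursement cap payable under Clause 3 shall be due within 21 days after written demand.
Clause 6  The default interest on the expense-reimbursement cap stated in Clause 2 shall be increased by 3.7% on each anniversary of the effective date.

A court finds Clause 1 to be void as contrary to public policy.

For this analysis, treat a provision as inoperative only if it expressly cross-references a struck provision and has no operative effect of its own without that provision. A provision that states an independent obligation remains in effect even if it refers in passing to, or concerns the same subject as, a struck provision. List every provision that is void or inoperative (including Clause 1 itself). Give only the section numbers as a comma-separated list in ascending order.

Clause 1 is struck. Clause 2 operates only by reference to Clause 1, so it falls with Clause 1. The whole of Clause 3 is the escalation of the expense-reimbursement cap, defined by reference to Clause 1, so Clause 3 cannot stand once Clause 1 is removed. The whole of Clause 5 is the payment deadline for the escalation of the expense-reimbursement cap, defined by reference to Clause 3, so Clause 5 cannot stand once Clause 3 is removed. Clause 6 operates only by reference to Clause 2, so it falls with Clause 2. Clause 4 makes Clause 5 an essential term, and Clause 5 has been rendered inoperative by the cascade; under Clause 4, the entire Agreement is therefore void. No provision of the Agreement survives.

1, 2, 3, 4, 5, 6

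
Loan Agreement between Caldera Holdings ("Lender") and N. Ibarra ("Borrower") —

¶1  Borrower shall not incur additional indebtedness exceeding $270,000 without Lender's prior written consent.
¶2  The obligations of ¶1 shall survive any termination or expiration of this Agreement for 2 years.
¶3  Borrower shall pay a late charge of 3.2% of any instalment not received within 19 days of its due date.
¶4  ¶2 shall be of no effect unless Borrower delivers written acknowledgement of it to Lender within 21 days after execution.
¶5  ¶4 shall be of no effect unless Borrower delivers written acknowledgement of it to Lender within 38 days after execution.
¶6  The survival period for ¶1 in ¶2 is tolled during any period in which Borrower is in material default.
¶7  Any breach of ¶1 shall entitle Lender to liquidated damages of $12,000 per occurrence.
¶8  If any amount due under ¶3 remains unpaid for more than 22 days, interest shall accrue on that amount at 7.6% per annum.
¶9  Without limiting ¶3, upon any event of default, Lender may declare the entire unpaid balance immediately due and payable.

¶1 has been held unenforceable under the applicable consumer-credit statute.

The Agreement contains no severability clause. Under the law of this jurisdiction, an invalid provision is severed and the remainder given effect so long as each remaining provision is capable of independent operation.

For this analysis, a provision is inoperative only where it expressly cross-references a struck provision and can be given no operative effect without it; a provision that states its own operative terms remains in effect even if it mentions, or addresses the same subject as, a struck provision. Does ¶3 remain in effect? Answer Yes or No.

¶1 is struck. ¶2 has no operative effect of its own apart from ¶1 and is therefore inoperative. The whole of ¶7 is the liquidated-damages amount, defined by reference to ¶1, so ¶7 cannot stand once ¶1 is removed. ¶4 has no operative effect of its own apart from ¶2 and is therefore inoperative. ¶6 has no operative effect of its own apart from ¶2 and is therefore inoperative. ¶5 operates only by reference to ¶4, so it falls with ¶4. With no severability clause, the stated default rule severs what cannot stand and enforces each remaining provision that can operate on its own. That leaves ¶3, ¶8, and ¶9 in effect. ¶3 is among the surviving provisions, so the answer is yes.

Yes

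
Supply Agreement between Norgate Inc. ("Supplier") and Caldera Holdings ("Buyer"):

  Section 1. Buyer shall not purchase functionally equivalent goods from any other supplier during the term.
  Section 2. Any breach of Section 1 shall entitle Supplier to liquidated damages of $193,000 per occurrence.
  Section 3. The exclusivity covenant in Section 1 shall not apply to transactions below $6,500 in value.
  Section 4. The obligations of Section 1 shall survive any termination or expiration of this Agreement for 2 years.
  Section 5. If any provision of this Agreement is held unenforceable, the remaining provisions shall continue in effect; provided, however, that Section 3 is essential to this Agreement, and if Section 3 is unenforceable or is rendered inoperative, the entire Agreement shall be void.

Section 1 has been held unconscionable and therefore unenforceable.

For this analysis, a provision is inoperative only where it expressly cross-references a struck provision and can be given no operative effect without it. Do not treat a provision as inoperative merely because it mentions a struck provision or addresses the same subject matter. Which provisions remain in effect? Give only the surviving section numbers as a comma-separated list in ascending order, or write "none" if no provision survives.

none

Section 1 is struck. Section 2 has no operative effect of its own apart from Section 1 and is therefore inoperative. The whole of Section 3 is the carve-out from the exclusivity covenant, defined by reference to Section 1, so Section 3 cannot stand once Section 1 is removed. The only function of Section 4 is the survival period for Section 1, so it cannot stand once Section 1 is removed. Section 5 makes Section 3 an essential term, and Section 3 has been rendered inoperative by the cascade; under Section 5, the entire Agreement is therefore void. No provision of the Agreement survives.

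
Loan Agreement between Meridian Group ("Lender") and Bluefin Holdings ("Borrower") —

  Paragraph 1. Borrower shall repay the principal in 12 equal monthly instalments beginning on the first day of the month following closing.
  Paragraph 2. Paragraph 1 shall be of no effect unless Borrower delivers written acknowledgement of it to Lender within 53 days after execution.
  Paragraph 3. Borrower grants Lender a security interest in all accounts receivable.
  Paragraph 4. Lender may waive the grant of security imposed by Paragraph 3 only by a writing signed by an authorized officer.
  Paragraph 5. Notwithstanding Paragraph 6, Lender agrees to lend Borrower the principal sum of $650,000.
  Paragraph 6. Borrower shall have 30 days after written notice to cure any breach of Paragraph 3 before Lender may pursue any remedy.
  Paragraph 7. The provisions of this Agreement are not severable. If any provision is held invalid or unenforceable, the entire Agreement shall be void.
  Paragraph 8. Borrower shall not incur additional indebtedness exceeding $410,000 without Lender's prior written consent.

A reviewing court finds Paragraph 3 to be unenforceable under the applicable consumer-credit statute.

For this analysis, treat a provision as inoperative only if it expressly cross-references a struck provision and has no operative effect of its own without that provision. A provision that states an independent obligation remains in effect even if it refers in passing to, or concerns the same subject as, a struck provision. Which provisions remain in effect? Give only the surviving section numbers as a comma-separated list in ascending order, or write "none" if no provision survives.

Paragraph 3 is struck. Paragraph 4 operates only by reference to Paragraph 3, so it falls with Paragraph 3. Paragraph 6 operates only by reference to Paragraph 3, so it falls with Paragraph 3. Paragraph 7 provides that the Agreement is not severable, so the invalidity of any one provision voids the entire Agreement. No provision of the Agreement survives.

none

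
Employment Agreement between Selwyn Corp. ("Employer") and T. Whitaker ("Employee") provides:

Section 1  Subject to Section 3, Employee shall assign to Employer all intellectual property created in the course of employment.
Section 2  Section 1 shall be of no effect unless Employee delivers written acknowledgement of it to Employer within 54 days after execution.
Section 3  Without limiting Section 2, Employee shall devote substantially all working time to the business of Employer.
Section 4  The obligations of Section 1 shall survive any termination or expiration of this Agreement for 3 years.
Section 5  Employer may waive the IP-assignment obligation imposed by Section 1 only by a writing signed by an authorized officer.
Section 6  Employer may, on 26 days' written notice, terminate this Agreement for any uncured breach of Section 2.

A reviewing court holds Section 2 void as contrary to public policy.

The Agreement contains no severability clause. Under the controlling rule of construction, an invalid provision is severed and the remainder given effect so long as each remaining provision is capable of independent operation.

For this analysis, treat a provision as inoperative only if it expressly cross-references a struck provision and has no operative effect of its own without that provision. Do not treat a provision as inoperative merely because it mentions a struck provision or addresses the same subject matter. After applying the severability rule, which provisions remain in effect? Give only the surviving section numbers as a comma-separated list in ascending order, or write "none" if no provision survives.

Section 2 is struck. The only function of Section 6 is the termination right for breach of Section 2, so it cannot stand once Section 2 is removed. Although Section 3 refers to Section 2, its operative terms do not depend on Section 2, so it remains in effect. Under the stated default rule, only provisions that cannot operate independently fall away; the rest are enforced. That leaves Section 1, Section 3, Section 4, and Section 5 in effect.

1, 3, 4, 5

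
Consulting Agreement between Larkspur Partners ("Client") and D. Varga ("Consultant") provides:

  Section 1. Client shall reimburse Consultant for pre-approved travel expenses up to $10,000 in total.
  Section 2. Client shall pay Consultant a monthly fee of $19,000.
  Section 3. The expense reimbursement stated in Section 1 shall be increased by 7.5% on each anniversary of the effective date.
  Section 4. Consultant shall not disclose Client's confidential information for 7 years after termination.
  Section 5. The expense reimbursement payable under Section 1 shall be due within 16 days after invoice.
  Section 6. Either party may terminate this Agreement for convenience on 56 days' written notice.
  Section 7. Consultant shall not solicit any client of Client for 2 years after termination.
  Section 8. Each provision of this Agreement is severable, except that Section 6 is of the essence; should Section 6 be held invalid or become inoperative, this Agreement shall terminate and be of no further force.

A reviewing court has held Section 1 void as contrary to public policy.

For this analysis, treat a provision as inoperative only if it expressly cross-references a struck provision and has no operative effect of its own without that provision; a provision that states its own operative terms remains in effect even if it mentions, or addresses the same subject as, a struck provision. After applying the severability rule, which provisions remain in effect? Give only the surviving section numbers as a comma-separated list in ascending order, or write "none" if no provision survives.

Section 1 is struck. Section 3 has no operative effect of its own apart from Section 1 and is therefore inoperative. Section 5 operates only by reference to Section 1, so it falls with Section 1. Section 8 makes Section 6 an essential term, but Section 6 is unaffected, so the severability proviso in Section 8 preserves the remaining provisions. Section 2, Section 4, Section 6, Section 7, and Section 8 remain in effect.

2, 4, 6, 7, 8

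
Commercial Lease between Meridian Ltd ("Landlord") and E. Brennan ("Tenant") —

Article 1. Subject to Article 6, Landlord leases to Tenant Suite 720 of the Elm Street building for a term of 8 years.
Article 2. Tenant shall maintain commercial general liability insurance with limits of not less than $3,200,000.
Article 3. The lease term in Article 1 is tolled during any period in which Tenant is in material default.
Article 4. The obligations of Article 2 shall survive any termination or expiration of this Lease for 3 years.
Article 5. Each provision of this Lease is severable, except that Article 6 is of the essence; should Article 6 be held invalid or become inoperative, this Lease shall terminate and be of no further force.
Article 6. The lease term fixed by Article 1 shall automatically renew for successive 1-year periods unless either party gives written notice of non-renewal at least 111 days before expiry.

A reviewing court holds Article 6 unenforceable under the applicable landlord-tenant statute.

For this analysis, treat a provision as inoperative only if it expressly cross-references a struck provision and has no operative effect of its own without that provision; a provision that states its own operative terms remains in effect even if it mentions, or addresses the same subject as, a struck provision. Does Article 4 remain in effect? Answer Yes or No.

Article 6 is struck. No other provision's operative terms depend on Article 6. Article 5 makes Article 6 an essential term, and Article 6 is the provision held invalid; under Article 5, the entire Lease is therefore void. No provision of the Lease survives. Article 4 is among the inoperative provisions, so the answer is no.

No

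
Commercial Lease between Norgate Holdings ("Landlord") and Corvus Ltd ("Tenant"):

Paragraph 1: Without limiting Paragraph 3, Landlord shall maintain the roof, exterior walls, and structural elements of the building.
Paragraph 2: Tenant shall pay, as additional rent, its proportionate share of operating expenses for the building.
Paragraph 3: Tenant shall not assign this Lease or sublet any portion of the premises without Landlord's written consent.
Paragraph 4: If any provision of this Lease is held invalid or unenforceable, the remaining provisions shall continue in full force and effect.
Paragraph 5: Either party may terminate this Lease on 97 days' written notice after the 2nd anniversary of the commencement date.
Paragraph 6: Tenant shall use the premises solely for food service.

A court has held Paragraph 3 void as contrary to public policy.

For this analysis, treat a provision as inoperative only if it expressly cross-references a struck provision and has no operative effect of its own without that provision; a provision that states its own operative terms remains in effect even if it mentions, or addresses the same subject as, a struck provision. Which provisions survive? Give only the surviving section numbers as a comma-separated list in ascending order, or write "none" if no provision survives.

Paragraph 3 is struck. Although Paragraph 1 refers to Paragraph 3, its operative terms do not depend on Paragraph 3, so it remains in effect. Nothing else in the Lease is defined by reference to Paragraph 3. Under the severability clause in Paragraph 4, the remaining provisions continue in force. That leaves Paragraph 1, Paragraph 2, Paragraph 4, Paragraph 5, and Paragraph 6 in effect.

1, 2, 4, 5, 6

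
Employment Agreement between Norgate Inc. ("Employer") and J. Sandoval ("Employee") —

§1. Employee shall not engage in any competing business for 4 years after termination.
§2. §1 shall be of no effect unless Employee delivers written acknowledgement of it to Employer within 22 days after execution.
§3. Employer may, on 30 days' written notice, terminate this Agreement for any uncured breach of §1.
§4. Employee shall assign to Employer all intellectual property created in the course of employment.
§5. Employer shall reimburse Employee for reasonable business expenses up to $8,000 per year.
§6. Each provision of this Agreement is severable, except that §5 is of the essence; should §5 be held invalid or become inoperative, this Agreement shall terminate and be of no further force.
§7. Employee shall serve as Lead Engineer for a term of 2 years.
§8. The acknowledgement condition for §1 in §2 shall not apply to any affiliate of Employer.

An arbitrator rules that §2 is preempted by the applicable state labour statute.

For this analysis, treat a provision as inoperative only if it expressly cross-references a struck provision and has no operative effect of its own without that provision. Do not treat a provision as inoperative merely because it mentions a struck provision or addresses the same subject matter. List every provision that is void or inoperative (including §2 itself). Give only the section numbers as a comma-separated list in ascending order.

§2 is struck. The whole of §8 is the carve-out from the acknowledgement condition for §1, defined by reference to §2, so §8 cannot stand once §2 is removed. §6 makes §5 an essential term, but §5 is unaffected, so the severability proviso in §6 preserves the remaining provisions. That leaves §1, §3, §4, §5, §6, and §7 in effect.

2, 8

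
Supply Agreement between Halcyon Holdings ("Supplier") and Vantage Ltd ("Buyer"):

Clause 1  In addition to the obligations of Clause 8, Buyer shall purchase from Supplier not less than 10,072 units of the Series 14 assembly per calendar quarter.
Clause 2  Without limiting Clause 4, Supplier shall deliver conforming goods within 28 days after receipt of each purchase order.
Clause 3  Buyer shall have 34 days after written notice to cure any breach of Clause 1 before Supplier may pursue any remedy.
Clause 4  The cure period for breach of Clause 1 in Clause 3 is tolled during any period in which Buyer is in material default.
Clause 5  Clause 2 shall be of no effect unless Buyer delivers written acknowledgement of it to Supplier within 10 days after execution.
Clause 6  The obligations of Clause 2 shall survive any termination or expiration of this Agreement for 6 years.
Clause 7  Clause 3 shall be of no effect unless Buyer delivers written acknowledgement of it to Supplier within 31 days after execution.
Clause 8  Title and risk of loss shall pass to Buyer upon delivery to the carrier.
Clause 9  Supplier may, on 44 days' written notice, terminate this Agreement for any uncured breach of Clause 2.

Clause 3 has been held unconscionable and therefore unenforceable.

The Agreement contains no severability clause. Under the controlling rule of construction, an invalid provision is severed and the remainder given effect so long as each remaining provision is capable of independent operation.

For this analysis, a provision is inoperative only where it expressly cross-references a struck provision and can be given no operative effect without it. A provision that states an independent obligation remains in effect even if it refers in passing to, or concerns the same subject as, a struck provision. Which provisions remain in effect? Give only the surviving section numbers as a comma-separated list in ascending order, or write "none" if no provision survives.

1, 2, 5, 6, 8, 9

Clause 3 is struck. Clause 4 does nothing except set the tolling of the cure period for breach of Clause 1 by reference to Clause 3; with Clause 3 gone it has no independent effect and is inoperative. Clause 7 merely fixes the acknowledgement condition for Clause 3; with Clause 3 gone it has nothing to operate on and falls away. Clause 2 mentions Clause 4 but its own obligation stands independently of Clause 4, so Clause 2 is not affected. Under the stated default rule, only provisions that cannot operate independently fall away; the rest are enforced. Clause 1, Clause 2, Clause 5, Clause 6, Clause 8, and Clause 9 remain in effect.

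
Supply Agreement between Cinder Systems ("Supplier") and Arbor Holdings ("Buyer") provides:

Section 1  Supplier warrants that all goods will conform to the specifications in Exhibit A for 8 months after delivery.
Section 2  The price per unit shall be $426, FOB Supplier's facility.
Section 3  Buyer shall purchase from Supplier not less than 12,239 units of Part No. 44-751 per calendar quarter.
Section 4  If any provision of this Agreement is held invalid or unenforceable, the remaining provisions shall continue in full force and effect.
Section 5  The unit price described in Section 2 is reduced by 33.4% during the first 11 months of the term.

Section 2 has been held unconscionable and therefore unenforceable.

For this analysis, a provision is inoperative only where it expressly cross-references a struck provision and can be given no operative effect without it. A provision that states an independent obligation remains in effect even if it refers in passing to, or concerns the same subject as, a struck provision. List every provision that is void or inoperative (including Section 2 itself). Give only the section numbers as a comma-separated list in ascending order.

Section 2 is struck. Section 5 has no operative effect of its own apart from Section 2 and is therefore inoperative. Under the severability clause in Section 4, the remaining provisions continue in force. That leaves Section 1, Section 3, and Section 4 in effect.

2, 5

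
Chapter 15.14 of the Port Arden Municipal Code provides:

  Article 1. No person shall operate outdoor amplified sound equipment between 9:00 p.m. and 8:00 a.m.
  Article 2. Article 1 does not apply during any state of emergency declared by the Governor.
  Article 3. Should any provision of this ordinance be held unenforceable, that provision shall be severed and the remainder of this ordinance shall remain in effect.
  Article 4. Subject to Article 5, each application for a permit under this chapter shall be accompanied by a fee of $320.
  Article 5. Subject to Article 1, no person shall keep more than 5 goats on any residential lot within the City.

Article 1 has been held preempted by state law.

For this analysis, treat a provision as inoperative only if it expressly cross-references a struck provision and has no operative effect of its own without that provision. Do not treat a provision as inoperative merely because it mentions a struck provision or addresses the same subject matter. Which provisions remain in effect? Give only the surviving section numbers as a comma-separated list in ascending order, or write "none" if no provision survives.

3, 4, 5

Article 1 is struck. The only function of Article 2 is the emergency suspension of Article 1, so it cannot stand once Article 1 is removed. Article 5 mentions Article 1 but its own obligation stands independently of Article 1, so Article 5 is not affected. Under the severability clause in Article 3, the remaining provisions continue in force. That leaves Article 3, Article 4, and Article 5 in effect.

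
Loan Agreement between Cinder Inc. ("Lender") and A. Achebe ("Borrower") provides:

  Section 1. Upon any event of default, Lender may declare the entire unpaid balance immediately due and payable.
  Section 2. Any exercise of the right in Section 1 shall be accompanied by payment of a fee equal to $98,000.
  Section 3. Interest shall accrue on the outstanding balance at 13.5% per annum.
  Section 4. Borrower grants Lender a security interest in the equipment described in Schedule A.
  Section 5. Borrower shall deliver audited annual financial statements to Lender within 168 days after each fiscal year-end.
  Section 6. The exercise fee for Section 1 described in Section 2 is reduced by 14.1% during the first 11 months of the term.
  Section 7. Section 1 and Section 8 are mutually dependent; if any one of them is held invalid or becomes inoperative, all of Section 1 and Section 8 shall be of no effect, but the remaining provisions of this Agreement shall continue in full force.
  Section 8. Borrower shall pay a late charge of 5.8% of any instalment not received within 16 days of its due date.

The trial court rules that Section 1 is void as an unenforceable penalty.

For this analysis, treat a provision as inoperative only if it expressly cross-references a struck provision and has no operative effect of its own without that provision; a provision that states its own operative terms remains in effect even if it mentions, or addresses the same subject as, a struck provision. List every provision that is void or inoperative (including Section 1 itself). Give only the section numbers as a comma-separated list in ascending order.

Section 1 is struck. Section 2 merely fixes the exercise fee for Section 1; with Section 1 gone it has nothing to operate on and falls away. Section 6 operates only by reference to Section 2, so it falls with Section 2. Section 7 declares Section 1 and Section 8 mutually dependent; since one of them has fallen, all of them are of no effect. That brings down Section 8 as well. The remainder continues in force under Section 7. The provisions still in force are Section 3, Section 4, Section 5, and Section 7.

1, 2, 6, 8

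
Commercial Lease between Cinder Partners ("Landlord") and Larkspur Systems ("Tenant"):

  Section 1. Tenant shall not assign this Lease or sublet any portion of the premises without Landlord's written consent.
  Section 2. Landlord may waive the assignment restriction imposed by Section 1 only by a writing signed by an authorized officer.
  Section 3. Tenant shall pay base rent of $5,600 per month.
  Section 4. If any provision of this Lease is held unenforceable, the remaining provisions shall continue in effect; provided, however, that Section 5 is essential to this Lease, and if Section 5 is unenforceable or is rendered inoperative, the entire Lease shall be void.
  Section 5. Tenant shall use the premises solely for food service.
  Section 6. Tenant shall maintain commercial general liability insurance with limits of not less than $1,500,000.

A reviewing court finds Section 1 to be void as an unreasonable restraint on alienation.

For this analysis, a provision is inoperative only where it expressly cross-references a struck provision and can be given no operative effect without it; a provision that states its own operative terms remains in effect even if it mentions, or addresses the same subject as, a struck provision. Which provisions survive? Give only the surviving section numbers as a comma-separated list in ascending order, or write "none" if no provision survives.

Section 1 is struck. Section 2 has no operative effect of its own apart from Section 1 and is therefore inoperative. Section 4 makes Section 5 an essential term, but Section 5 is unaffected, so the severability proviso in Section 4 preserves the remaining provisions. Section 3, Section 4, Section 5, and Section 6 remain in effect.

3, 4, 5, 6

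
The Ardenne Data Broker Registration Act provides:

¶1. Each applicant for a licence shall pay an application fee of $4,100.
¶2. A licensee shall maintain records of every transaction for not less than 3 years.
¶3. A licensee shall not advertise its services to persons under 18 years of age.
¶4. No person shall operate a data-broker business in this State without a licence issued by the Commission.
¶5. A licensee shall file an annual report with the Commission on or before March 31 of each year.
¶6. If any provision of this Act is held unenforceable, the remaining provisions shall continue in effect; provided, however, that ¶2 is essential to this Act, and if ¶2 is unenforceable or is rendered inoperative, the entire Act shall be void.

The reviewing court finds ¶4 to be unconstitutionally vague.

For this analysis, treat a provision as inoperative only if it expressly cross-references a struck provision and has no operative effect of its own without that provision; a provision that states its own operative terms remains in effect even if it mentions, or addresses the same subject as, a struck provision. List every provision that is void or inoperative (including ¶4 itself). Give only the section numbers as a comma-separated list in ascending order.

¶4 is struck. No other provision's operative terms depend on ¶4. ¶6 makes ¶2 an essential term, but ¶2 is unaffected, so the severability proviso in ¶6 preserves the remaining provisions. ¶1, ¶2, ¶3, ¶5, and ¶6 remain in effect.

4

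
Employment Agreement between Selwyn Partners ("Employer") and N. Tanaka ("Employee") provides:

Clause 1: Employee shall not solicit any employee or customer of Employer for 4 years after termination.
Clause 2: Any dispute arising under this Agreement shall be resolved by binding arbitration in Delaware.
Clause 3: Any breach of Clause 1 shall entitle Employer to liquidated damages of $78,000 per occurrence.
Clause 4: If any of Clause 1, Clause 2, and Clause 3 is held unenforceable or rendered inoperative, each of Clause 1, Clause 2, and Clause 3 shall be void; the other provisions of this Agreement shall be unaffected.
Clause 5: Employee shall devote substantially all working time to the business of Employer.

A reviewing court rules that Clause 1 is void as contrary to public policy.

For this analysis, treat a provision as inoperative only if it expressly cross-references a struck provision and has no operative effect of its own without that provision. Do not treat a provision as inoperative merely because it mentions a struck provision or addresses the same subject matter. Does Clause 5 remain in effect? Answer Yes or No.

Yes

Clause 1 is struck. Clause 3 does nothing except set the liquidated-damages amount by reference to Clause 1; with Clause 1 gone it has no independent effect and is inoperative. Clause 4 declares Clause 1, Clause 2, and Clause 3 mutually dependent; since one of them has fallen, all of them are of no effect. That brings down Clause 2 as well. The remainder continues in force under Clause 4. That leaves Clause 4 and Clause 5 in effect. Clause 5 is among the surviving provisions, so the answer is yes.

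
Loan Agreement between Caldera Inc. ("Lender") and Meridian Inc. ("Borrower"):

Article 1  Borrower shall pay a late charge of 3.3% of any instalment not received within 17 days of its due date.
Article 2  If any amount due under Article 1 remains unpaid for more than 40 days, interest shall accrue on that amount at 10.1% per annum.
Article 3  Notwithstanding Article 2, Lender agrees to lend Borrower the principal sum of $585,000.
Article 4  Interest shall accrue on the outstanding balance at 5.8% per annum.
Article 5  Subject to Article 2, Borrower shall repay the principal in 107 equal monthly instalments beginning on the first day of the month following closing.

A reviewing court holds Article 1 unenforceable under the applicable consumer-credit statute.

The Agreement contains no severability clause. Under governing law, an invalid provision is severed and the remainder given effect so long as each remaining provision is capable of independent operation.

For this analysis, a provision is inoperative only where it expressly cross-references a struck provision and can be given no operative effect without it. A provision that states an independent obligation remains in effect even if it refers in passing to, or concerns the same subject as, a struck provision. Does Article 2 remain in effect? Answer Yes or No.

No

Article 1 is struck. The whole of Article 2 is the default interest on the late charge, defined by reference to Article 1, so Article 2 cannot stand once Article 1 is removed. Although Article 5 refers to Article 2, its operative terms do not depend on Article 2, so it remains in effect. Although Article 3 refers to Article 2, its operative terms do not depend on Article 2, so it remains in effect. Under the stated default rule, only provisions that cannot operate independently fall away; the rest are enforced. Article 3, Article 4, and Article 5 remain in effect. Article 2 is among the inoperative provisions, so the answer is no.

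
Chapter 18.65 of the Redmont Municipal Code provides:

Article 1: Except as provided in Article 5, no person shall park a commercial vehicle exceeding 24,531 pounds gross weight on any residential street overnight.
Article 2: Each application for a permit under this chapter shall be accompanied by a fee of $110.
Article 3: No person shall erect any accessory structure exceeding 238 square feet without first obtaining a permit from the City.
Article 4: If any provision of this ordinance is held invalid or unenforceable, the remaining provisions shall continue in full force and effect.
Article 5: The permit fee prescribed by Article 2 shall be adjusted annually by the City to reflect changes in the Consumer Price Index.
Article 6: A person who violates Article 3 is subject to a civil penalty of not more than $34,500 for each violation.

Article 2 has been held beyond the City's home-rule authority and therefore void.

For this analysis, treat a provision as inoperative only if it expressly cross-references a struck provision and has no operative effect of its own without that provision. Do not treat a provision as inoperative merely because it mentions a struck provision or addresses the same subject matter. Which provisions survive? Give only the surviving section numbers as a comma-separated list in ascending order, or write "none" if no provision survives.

Article 2 is struck. The whole of Article 5 is the indexation of the permit fee, defined by reference to Article 2, so Article 5 cannot stand once Article 2 is removed. Although Article 1 refers to Article 5, its operative terms do not depend on Article 5, so it remains in effect. Under the severability clause in Article 4, the remaining provisions continue in force. The provisions still in force are Article 1, Article 3, Article 4, and Article 6.

1, 3, 4, 6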